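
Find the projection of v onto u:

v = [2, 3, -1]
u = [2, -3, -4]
proj_u(v) = [-2/29, 3/29, 4/29]

v·u = (2)(2) + (3)(-3) + (-1)(-4) = -1
u·u = (2)² + (-3)² + (-4)² = 29
proj_u(v) = (v·u / u·u) × u = (-1/29) × u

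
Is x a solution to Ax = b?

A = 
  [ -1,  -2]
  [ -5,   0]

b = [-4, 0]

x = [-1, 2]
No

Ax = [-3, 5] ≠ b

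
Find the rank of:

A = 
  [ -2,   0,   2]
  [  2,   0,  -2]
Row reduce:
R2 → R2 + (1)·R1
REF = 
  [ -2,   0,   2]
  [  0,   0,   0]
Pivot columns: 1 → 1 pivot.

rank(A) = 1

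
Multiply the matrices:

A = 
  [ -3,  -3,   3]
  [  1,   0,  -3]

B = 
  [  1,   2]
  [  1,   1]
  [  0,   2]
AB = 
  [ -6,  -3]
  [  1,  -4]

A is 2×3 and B is 3×2, so AB is 2×2. Each entry is (row of A)·(column of B):
AB[1,1] = (-3)(1) + (-3)(1) + (3)(0) = -6
AB[1,2] = (-3)(2) + (-3)(1) + (3)(2) = -3
AB[2,1] = (1)(1) + (0)(1) + (-3)(0) = 1
AB[2,2] = (1)(2) + (0)(1) + (-3)(2) = -4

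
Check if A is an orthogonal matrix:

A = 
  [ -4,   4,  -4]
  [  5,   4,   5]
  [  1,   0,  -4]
No

AᵀA = 
  [ 42,   4,  37]
  [  4,  32,   4]
  [ 37,   4,  57]
≠ I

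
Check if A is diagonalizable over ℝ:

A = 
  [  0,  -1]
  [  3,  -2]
No

tr(A) = -2, det(A) = 3
Characteristic polynomial: λ² - tr(A)λ + det(A) = λ² + 2λ + 3
λ² + 2λ + 3 = 0  ⇒  λ = (-2 ± √((2)² - 4·(3)))/2 = (-2 ± √(-8))/2
  = -1 + i√2,  -1 - i√2
Eigenvalues: -1 + i√2, -1 - i√2  (≈ -1 + 1.414i, -1 - 1.414i)
Has complex eigenvalues (not diagonalizable over ℝ).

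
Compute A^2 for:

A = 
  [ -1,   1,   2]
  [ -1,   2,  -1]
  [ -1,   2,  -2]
A² = A·A:
A²[1,1] = (-1)(-1) + (1)(-1) + (2)(-1) = -2
A²[1,2] = (-1)(1) + (1)(2) + (2)(2) = 5
A²[1,3] = (-1)(2) + (1)(-1) + (2)(-2) = -7
A²[2,1] = (-1)(-1) + (2)(-1) + (-1)(-1) = 0
A²[2,2] = (-1)(1) + (2)(2) + (-1)(2) = 1
A²[2,3] = (-1)(2) + (2)(-1) + (-1)(-2) = -2
A²[3,1] = (-1)(-1) + (2)(-1) + (-2)(-1) = 1
A²[3,2] = (-1)(1) + (2)(2) + (-2)(2) = -1
A²[3,3] = (-1)(2) + (2)(-1) + (-2)(-2) = 0
A² = 
  [ -2,   5,  -7]
  [  0,   1,  -2]
  [  1,  -1,   0]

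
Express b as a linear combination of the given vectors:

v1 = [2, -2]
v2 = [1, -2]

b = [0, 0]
c1 = 0, c2 = 0

b = 0·v1 + 0·v2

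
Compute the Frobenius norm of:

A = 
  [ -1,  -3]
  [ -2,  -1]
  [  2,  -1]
||A||_F = 4.472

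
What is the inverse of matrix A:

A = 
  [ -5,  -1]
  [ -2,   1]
det(A) = (-5)(1) - (-1)(-2) = -7
For a 2×2 matrix, A⁻¹ = (1/det(A)) · [[d, -b], [-c, a]]
    = (-1/7) · [[1, 1], [2, -5]]

A⁻¹ = 
  [-1/7, -1/7]
  [-2/7,  5/7]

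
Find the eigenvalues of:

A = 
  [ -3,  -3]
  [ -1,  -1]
tr(A) = -4, det(A) = 0
Characteristic polynomial: λ² - tr(A)λ + det(A) = λ² + 4λ
λ² + 4λ = λ(λ + 4)

λ = 0, -4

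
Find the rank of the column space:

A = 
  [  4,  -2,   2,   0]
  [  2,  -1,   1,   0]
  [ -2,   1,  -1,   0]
dim(Col(A)) = 1

Row reduce:
R2 → R2 - (1/2)·R1
R3 → R3 + (1/2)·R1
REF = 
  [  4,  -2,   2,   0]
  [  0,   0,   0,   0]
  [  0,   0,   0,   0]
Pivot columns: 1 → 1 pivot.
dim(Col(A)) = number of pivot columns = 1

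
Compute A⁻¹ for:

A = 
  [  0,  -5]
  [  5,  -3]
det(A) = (0)(-3) - (-5)(5) = 25
For a 2×2 matrix, A⁻¹ = (1/det(A)) · [[d, -b], [-c, a]]
    = (1/25) · [[-3, 5], [-5, 0]]

A⁻¹ = 
  [-3/25,   1/5]
  [ -1/5,     0]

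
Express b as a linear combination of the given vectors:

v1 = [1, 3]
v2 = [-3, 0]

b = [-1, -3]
c1 = -1, c2 = 0

b = -1·v1 + 0·v2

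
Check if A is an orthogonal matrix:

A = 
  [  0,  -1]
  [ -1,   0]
Yes

AᵀA = 
  [  1,   0]
  [  0,   1]
= I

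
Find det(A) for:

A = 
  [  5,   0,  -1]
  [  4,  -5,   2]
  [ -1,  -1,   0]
Cofactor expansion along row 1:
det(A) = (5)·((-5)(0) - (2)(-1)) - (0)·((4)(0) - (2)(-1)) + (-1)·((4)(-1) - (-5)(-1))
  = (5)(2) - (0)(2) + (-1)(-9)
  = 19

det(A) = 19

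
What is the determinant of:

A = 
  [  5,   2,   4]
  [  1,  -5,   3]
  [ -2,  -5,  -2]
Cofactor expansion along row 1:
det(A) = (5)·((-5)(-2) - (3)(-5)) - (2)·((1)(-2) - (3)(-2)) + (4)·((1)(-5) - (-5)(-2))
  = (5)(25) - (2)(4) + (4)(-15)
  = 57

det(A) = 57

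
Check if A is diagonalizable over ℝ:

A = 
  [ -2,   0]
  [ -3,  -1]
Yes

tr(A) = -3, det(A) = 2
Characteristic polynomial: λ² - tr(A)λ + det(A) = λ² + 3λ + 2
λ² + 3λ + 2 = (λ + 2)(λ + 1)
Eigenvalues: -1, -2
λ=-2: alg. mult. = 1, geom. mult. = 2 - rank(A - (-2)I) = 2 - 1 = 1
λ=-1: alg. mult. = 1, geom. mult. = 2 - rank(A - (-1)I) = 2 - 1 = 1
Sum of geometric multiplicities equals n, so A has n independent eigenvectors.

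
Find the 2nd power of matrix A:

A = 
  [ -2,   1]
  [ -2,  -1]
A² = A·A:
A²[1,1] = (-2)(-2) + (1)(-2) = 2
A²[1,2] = (-2)(1) + (1)(-1) = -3
A²[2,1] = (-2)(-2) + (-1)(-2) = 6
A²[2,2] = (-2)(1) + (-1)(-1) = -1
A² = 
  [  2,  -3]
  [  6,  -1]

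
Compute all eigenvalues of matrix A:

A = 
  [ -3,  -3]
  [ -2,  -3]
tr(A) = -6, det(A) = 3
Characteristic polynomial: λ² - tr(A)λ + det(A) = λ² + 6λ + 3
λ² + 6λ + 3 = 0  ⇒  λ = (-6 ± √((6)² - 4·(3)))/2 = (-6 ± √(24))/2
  = -3 + √6,  -3 - √6

λ = -3 + √6, -3 - √6  (≈ -0.5505, -5.449)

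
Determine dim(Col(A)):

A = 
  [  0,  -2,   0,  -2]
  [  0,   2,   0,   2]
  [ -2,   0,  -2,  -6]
Row reduce:
Swap R1 ↔ R3
R3 → R3 + (1)·R2
REF = 
  [ -2,   0,  -2,  -6]
  [  0,   2,   0,   2]
  [  0,   0,   0,   0]
Pivot columns: 1, 2 → 2 pivots.
dim(Col(A)) = number of pivot columns = 2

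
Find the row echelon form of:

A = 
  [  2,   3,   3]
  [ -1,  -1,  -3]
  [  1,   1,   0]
Row operations:
R2 → R2 + (1/2)·R1
R3 → R3 - (1/2)·R1
R3 → R3 + (1)·R2

Resulting echelon form:
REF = 
  [   2,    3,    3]
  [   0,  1/2, -3/2]
  [   0,    0,   -3]

Rank = 3 (number of non-zero pivot rows).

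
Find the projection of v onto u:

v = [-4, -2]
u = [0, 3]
proj_u(v) = [0, -2]

v·u = (-4)(0) + (-2)(3) = -6
u·u = (0)² + (3)² = 9
proj_u(v) = (v·u / u·u) × u = (-6/9) × u = (-2/3) × u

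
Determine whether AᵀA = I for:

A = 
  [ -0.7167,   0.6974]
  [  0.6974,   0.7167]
Yes

AᵀA = 
  [  1,   0]
  [  0,   1]
≈ I (equal to I up to the 4-dp rounding of the entries)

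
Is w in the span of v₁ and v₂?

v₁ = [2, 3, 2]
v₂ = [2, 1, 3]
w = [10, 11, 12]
Yes

Form the augmented matrix and row-reduce:
[v₁|v₂|w] = 
  [  2,   2,  10]
  [  3,   1,  11]
  [  2,   3,  12]
R2 → R2 - (3/2)·R1
R3 → R3 - (1)·R1
R3 → R3 + (1/2)·R2
REF = 
  [  2,   2,  10]
  [  0,  -2,  -4]
  [  0,   0,   0]

No row of the form [0 0 | nonzero], so the system is consistent. Back-substitution gives c₁ = 3, c₂ = 2: w = (3)·v₁ + (2)·v₂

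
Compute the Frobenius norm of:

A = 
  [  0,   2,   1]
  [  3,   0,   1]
||A||_F = 3.873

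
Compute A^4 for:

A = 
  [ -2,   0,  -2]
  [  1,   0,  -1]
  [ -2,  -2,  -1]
A² = A·A:
A²[1,1] = (-2)(-2) + (0)(1) + (-2)(-2) = 8
A²[1,2] = (-2)(0) + (0)(0) + (-2)(-2) = 4
A²[1,3] = (-2)(-2) + (0)(-1) + (-2)(-1) = 6
A²[2,1] = (1)(-2) + (0)(1) + (-1)(-2) = 0
A²[2,2] = (1)(0) + (0)(0) + (-1)(-2) = 2
A²[2,3] = (1)(-2) + (0)(-1) + (-1)(-1) = -1
A²[3,1] = (-2)(-2) + (-2)(1) + (-1)(-2) = 4
A²[3,2] = (-2)(0) + (-2)(0) + (-1)(-2) = 2
A²[3,3] = (-2)(-2) + (-2)(-1) + (-1)(-1) = 7
A² = 
  [  8,   4,   6]
  [  0,   2,  -1]
  [  4,   2,   7]

A^3 = A^2·A:
A^3[1,1] = (8)(-2) + (4)(1) + (6)(-2) = -24
A^3[1,2] = (8)(0) + (4)(0) + (6)(-2) = -12
A^3[1,3] = (8)(-2) + (4)(-1) + (6)(-1) = -26
A^3[2,1] = (0)(-2) + (2)(1) + (-1)(-2) = 4
A^3[2,2] = (0)(0) + (2)(0) + (-1)(-2) = 2
A^3[2,3] = (0)(-2) + (2)(-1) + (-1)(-1) = -1
A^3[3,1] = (4)(-2) + (2)(1) + (7)(-2) = -20
A^3[3,2] = (4)(0) + (2)(0) + (7)(-2) = -14
A^3[3,3] = (4)(-2) + (2)(-1) + (7)(-1) = -17
A^3 = 
  [-24, -12, -26]
  [  4,   2,  -1]
  [-20, -14, -17]

A^4 = A^3·A:
A^4[1,1] = (-24)(-2) + (-12)(1) + (-26)(-2) = 88
A^4[1,2] = (-24)(0) + (-12)(0) + (-26)(-2) = 52
A^4[1,3] = (-24)(-2) + (-12)(-1) + (-26)(-1) = 86
A^4[2,1] = (4)(-2) + (2)(1) + (-1)(-2) = -4
A^4[2,2] = (4)(0) + (2)(0) + (-1)(-2) = 2
A^4[2,3] = (4)(-2) + (2)(-1) + (-1)(-1) = -9
A^4[3,1] = (-20)(-2) + (-14)(1) + (-17)(-2) = 60
A^4[3,2] = (-20)(0) + (-14)(0) + (-17)(-2) = 34
A^4[3,3] = (-20)(-2) + (-14)(-1) + (-17)(-1) = 71
A^4 = 
  [ 88,  52,  86]
  [ -4,   2,  -9]
  [ 60,  34,  71]

Therefore
A^4 = 
  [ 88,  52,  86]
  [ -4,   2,  -9]
  [ 60,  34,  71]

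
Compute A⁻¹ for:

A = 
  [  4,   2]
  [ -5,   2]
det(A) = (4)(2) - (2)(-5) = 18
For a 2×2 matrix, A⁻¹ = (1/det(A)) · [[d, -b], [-c, a]]
    = (1/18) · [[2, -2], [5, 4]]

A⁻¹ = 
  [ 1/9, -1/9]
  [5/18,  2/9]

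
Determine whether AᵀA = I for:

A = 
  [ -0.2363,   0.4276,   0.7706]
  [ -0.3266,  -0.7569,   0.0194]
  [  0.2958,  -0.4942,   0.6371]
No

AᵀA = 
  [  0.2500,   0,   0]
  [  0,   1,   0]
  [  0,   0,   1.0001]
≠ I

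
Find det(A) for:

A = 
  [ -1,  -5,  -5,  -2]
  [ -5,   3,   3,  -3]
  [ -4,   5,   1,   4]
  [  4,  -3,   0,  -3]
Cofactor expansion along row 1: det(A) = a₁₁M₁₁ - a₁₂M₁₂ + a₁₃M₁₃ - a₁₄M₁₄

M₁₁ = det[[3, 3, -3]; [5, 1, 4]; [-3, 0, -3]]
  = (3)·((1)(-3) - (4)(0)) - (3)·((5)(-3) - (4)(-3)) + (-3)·((5)(0) - (1)(-3))
  = (3)(-3) - (3)(-3) + (-3)(3)
  = -9
M₁₂ = det[[-5, 3, -3]; [-4, 1, 4]; [4, 0, -3]]
  = (-5)·((1)(-3) - (4)(0)) - (3)·((-4)(-3) - (4)(4)) + (-3)·((-4)(0) - (1)(4))
  = (-5)(-3) - (3)(-4) + (-3)(-4)
  = 39
M₁₃ = det[[-5, 3, -3]; [-4, 5, 4]; [4, -3, -3]]
  = (-5)·((5)(-3) - (4)(-3)) - (3)·((-4)(-3) - (4)(4)) + (-3)·((-4)(-3) - (5)(4))
  = (-5)(-3) - (3)(-4) + (-3)(-8)
  = 51
M₁₄ = det[[-5, 3, 3]; [-4, 5, 1]; [4, -3, 0]]
  = (-5)·((5)(0) - (1)(-3)) - (3)·((-4)(0) - (1)(4)) + (3)·((-4)(-3) - (5)(4))
  = (-5)(3) - (3)(-4) + (3)(-8)
  = -27

det(A) = (-1)(-9) - (-5)(39) + (-5)(51) - (-2)(-27) = -105

det(A) = -105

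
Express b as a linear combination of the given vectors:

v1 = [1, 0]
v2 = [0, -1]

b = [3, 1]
c1 = 3, c2 = -1

b = 3·v1 + -1·v2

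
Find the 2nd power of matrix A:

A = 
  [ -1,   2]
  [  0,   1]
A² = A·A:
A²[1,1] = (-1)(-1) + (2)(0) = 1
A²[1,2] = (-1)(2) + (2)(1) = 0
A²[2,1] = (0)(-1) + (1)(0) = 0
A²[2,2] = (0)(2) + (1)(1) = 1
A² = 
  [  1,   0]
  [  0,   1]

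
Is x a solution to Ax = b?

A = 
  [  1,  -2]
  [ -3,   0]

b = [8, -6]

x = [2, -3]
Yes

Ax = [8, -6] = b ✓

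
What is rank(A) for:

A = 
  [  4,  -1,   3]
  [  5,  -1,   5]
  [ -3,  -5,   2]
rank(A) = 3

Row reduce:
R2 → R2 - (5/4)·R1
R3 → R3 + (3/4)·R1
R3 → R3 + (23)·R2
REF = 
  [  4,  -1,   3]
  [  0, 1/4, 5/4]
  [  0,   0,  33]
Pivot columns: 1, 2, 3 → 3 pivots.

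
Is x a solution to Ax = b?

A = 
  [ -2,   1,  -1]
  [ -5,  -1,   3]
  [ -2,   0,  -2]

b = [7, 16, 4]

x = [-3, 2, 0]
No

Ax = [8, 13, 6] ≠ b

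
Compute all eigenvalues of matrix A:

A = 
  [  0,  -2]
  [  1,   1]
tr(A) = 1, det(A) = 2
Characteristic polynomial: λ² - tr(A)λ + det(A) = λ² - λ + 2
λ² - λ + 2 = 0  ⇒  λ = (1 ± √((-1)² - 4·(2)))/2 = (1 ± √(-7))/2
  = (1 + i√7)/2,  (1 - i√7)/2

λ = (1 + i√7)/2, (1 - i√7)/2  (≈ 0.5 + 1.323i, 0.5 - 1.323i)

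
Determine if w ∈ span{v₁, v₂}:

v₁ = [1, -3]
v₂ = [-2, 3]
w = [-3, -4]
Yes

Form the augmented matrix and row-reduce:
[v₁|v₂|w] = 
  [  1,  -2,  -3]
  [ -3,   3,  -4]
R2 → R2 + (3)·R1
REF = 
  [  1,  -2,  -3]
  [  0,  -3, -13]

No row of the form [0 0 | nonzero], so the system is consistent. Back-substitution gives c₁ = 17/3, c₂ = 13/3: w = (17/3)·v₁ + (13/3)·v₂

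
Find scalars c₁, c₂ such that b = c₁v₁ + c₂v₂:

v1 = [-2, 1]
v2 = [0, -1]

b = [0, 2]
c1 = 0, c2 = -2

b = 0·v1 + -2·v2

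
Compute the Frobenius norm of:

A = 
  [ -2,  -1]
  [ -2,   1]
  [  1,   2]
||A||_F = 3.873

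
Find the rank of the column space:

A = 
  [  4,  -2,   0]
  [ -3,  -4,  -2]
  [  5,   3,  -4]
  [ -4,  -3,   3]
dim(Col(A)) = 3

Row reduce:
R2 → R2 + (3/4)·R1
R3 → R3 - (5/4)·R1
R4 → R4 + (1)·R1
R3 → R3 + (1)·R2
R4 → R4 - (10/11)·R2
R4 → R4 + (53/66)·R3
REF = 
  [    4,    -2,     0]
  [    0, -11/2,    -2]
  [    0,     0,    -6]
  [    0,     0,     0]
Pivot columns: 1, 2, 3 → 3 pivots.
dim(Col(A)) = number of pivot columns = 3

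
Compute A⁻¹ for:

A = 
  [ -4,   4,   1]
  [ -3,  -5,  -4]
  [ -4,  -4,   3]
det(A) = (-4)·((-5)(3) - (-4)(-4)) - (4)·((-3)(3) - (-4)(-4)) + (1)·((-3)(-4) - (-5)(-4))
  = (-4)(-31) - (4)(-25) + (1)(-8)
  = 216
det(A) = 216 ≠ 0, so A is invertible.

Cofactors Cᵢⱼ = (-1)ⁱ⁺ʲ·Mᵢⱼ:
C = 
  [-31,  25,  -8]
  [-16,  -8, -32]
  [-11, -19,  32]

adj(A) = Cᵀ:
adj(A) = 
  [-31, -16, -11]
  [ 25,  -8, -19]
  [ -8, -32,  32]

A⁻¹ = (1/216) · adj(A):
A⁻¹ = 
  [-31/216,   -2/27, -11/216]
  [ 25/216,   -1/27, -19/216]
  [  -1/27,   -4/27,    4/27]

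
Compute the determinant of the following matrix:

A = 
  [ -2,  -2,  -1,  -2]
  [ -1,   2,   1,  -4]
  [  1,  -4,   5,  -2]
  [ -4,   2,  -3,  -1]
Cofactor expansion along row 1: det(A) = a₁₁M₁₁ - a₁₂M₁₂ + a₁₃M₁₃ - a₁₄M₁₄

M₁₁ = det[[2, 1, -4]; [-4, 5, -2]; [2, -3, -1]]
  = (2)·((5)(-1) - (-2)(-3)) - (1)·((-4)(-1) - (-2)(2)) + (-4)·((-4)(-3) - (5)(2))
  = (2)(-11) - (1)(8) + (-4)(2)
  = -38
M₁₂ = det[[-1, 1, -4]; [1, 5, -2]; [-4, -3, -1]]
  = (-1)·((5)(-1) - (-2)(-3)) - (1)·((1)(-1) - (-2)(-4)) + (-4)·((1)(-3) - (5)(-4))
  = (-1)(-11) - (1)(-9) + (-4)(17)
  = -48
M₁₃ = det[[-1, 2, -4]; [1, -4, -2]; [-4, 2, -1]]
  = (-1)·((-4)(-1) - (-2)(2)) - (2)·((1)(-1) - (-2)(-4)) + (-4)·((1)(2) - (-4)(-4))
  = (-1)(8) - (2)(-9) + (-4)(-14)
  = 66
M₁₄ = det[[-1, 2, 1]; [1, -4, 5]; [-4, 2, -3]]
  = (-1)·((-4)(-3) - (5)(2)) - (2)·((1)(-3) - (5)(-4)) + (1)·((1)(2) - (-4)(-4))
  = (-1)(2) - (2)(17) + (1)(-14)
  = -50

det(A) = (-2)(-38) - (-2)(-48) + (-1)(66) - (-2)(-50) = -186

det(A) = -186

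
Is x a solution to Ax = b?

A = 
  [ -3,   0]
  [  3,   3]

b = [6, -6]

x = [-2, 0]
Yes

Ax = [6, -6] = b ✓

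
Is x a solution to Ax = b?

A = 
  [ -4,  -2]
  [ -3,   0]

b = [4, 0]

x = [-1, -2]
No

Ax = [8, 3] ≠ b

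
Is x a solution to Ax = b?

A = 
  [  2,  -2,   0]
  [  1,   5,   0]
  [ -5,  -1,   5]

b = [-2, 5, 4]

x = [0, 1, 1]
Yes

Ax = [-2, 5, 4] = b ✓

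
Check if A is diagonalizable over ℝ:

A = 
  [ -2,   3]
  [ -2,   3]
Yes

tr(A) = 1, det(A) = 0
Characteristic polynomial: λ² - tr(A)λ + det(A) = λ² - λ
λ² - λ = λ(λ - 1)
Eigenvalues: 1, 0
λ=0: alg. mult. = 1, geom. mult. = 2 - rank(A - (0)I) = 2 - 1 = 1
λ=1: alg. mult. = 1, geom. mult. = 2 - rank(A - (1)I) = 2 - 1 = 1
Sum of geometric multiplicities equals n, so A has n independent eigenvectors.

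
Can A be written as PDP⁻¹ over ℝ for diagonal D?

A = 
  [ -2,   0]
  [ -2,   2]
Yes

tr(A) = 0, det(A) = -4
Characteristic polynomial: λ² - tr(A)λ + det(A) = λ² - 4
λ² - 4 = (λ + 2)(λ - 2)
Eigenvalues: 2, -2
λ=-2: alg. mult. = 1, geom. mult. = 2 - rank(A - (-2)I) = 2 - 1 = 1
λ=2: alg. mult. = 1, geom. mult. = 2 - rank(A - (2)I) = 2 - 1 = 1
Sum of geometric multiplicities equals n, so A has n independent eigenvectors.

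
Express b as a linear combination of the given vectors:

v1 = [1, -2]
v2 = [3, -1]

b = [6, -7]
c1 = 3, c2 = 1

b = 3·v1 + 1·v2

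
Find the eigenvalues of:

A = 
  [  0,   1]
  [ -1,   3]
λ = (3 + √5)/2, (3 - √5)/2  (≈ 2.618, 0.382)

tr(A) = 3, det(A) = 1
Characteristic polynomial: λ² - tr(A)λ + det(A) = λ² - 3λ + 1
λ² - 3λ + 1 = 0  ⇒  λ = (3 ± √((-3)² - 4·(1)))/2 = (3 ± √(5))/2
  = (3 + √5)/2,  (3 - √5)/2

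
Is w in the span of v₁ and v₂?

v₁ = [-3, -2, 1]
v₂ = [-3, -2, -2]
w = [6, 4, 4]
Yes

Form the augmented matrix and row-reduce:
[v₁|v₂|w] = 
  [ -3,  -3,   6]
  [ -2,  -2,   4]
  [  1,  -2,   4]
R2 → R2 - (2/3)·R1
R3 → R3 + (1/3)·R1
Swap R2 ↔ R3
REF = 
  [ -3,  -3,   6]
  [  0,  -3,   6]
  [  0,   0,   0]

No row of the form [0 0 | nonzero], so the system is consistent. Back-substitution gives c₁ = 0, c₂ = -2: w = (0)·v₁ + (-2)·v₂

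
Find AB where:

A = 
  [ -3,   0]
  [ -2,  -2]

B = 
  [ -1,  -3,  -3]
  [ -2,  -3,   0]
AB = 
  [  3,   9,   9]
  [  6,  12,   6]

A is 2×2 and B is 2×3, so AB is 2×3. Each entry is (row of A)·(column of B):
AB[1,1] = (-3)(-1) + (0)(-2) = 3
AB[1,2] = (-3)(-3) + (0)(-3) = 9
AB[1,3] = (-3)(-3) + (0)(0) = 9
AB[2,1] = (-2)(-1) + (-2)(-2) = 6
AB[2,2] = (-2)(-3) + (-2)(-3) = 12
AB[2,3] = (-2)(-3) + (-2)(0) = 6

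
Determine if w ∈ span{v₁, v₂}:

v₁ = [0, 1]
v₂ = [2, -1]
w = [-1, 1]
Yes

Form the augmented matrix and row-reduce:
[v₁|v₂|w] = 
  [  0,   2,  -1]
  [  1,  -1,   1]
Swap R1 ↔ R2
REF = 
  [  1,  -1,   1]
  [  0,   2,  -1]

No row of the form [0 0 | nonzero], so the system is consistent. Back-substitution gives c₁ = 1/2, c₂ = -1/2: w = (1/2)·v₁ + (-1/2)·v₂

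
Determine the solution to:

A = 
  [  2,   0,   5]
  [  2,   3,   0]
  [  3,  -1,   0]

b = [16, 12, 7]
Row reduce the augmented matrix [A|b]:
R2 → R2 - (1)·R1
R3 → R3 - (3/2)·R1
R3 → R3 + (1/3)·R2
REF = 
  [    2,     0,     5,    16]
  [    0,     3,    -5,    -4]
  [    0,     0, -55/6, -55/3]

Back-substitution:
x₃ = (-55/3) / (-55/6) = 2
x₂ = (-4 - (-5)(2)) / 3 = 2
x₁ = (16 - (0)(2) - (5)(2)) / 2 = 3

x = [3, 2, 2]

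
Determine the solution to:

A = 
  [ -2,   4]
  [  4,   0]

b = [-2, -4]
x = [-1, -1]

Row reduce the augmented matrix [A|b]:
R2 → R2 + (2)·R1
REF = 
  [ -2,   4,  -2]
  [  0,   8,  -8]

Back-substitution:
x₂ = (-8) / 8 = -1
x₁ = (-2 - (4)(-1)) / (-2) = -1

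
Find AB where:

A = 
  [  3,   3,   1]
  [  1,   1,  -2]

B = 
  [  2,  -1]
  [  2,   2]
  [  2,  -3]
AB = 
  [ 14,   0]
  [  0,   7]

A is 2×3 and B is 3×2, so AB is 2×2. Each entry is (row of A)·(column of B):
AB[1,1] = (3)(2) + (3)(2) + (1)(2) = 14
AB[1,2] = (3)(-1) + (3)(2) + (1)(-3) = 0
AB[2,1] = (1)(2) + (1)(2) + (-2)(2) = 0
AB[2,2] = (1)(-1) + (1)(2) + (-2)(-3) = 7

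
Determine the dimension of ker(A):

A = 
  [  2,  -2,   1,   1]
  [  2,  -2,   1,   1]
nullity(A) = 3

Row reduce:
R2 → R2 - (1)·R1
REF = 
  [  2,  -2,   1,   1]
  [  0,   0,   0,   0]
Pivot columns: 1 → 1 pivot.
rank(A) = 1, so nullity(A) = 4 - 1 = 3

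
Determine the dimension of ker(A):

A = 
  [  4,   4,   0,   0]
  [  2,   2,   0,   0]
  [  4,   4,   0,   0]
nullity(A) = 3

Row reduce:
R2 → R2 - (1/2)·R1
R3 → R3 - (1)·R1
REF = 
  [  4,   4,   0,   0]
  [  0,   0,   0,   0]
  [  0,   0,   0,   0]
Pivot columns: 1 → 1 pivot.
rank(A) = 1, so nullity(A) = 4 - 1 = 3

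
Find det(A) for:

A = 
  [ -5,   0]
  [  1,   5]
For a 2×2 matrix, det = ad - bc = (-5)(5) - (0)(1) = -25

det(A) = -25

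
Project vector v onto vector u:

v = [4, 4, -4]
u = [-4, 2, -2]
proj_u(v) = [0, 0, 0]

v·u = (4)(-4) + (4)(2) + (-4)(-2) = 0
u·u = (-4)² + (2)² + (-2)² = 24
proj_u(v) = (v·u / u·u) × u = (0/24) × u = (0) × u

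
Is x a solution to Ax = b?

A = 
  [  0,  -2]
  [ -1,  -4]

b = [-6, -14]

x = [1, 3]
No

Ax = [-6, -13] ≠ b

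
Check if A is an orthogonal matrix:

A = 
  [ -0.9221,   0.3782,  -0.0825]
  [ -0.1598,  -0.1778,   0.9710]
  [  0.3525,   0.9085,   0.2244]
Yes

AᵀA = 
  [  1.0001,  -0.0001,   0]
  [ -0.0001,   1,   0]
  [  0,   0,   1]
≈ I (equal to I up to the 4-dp rounding of the entries)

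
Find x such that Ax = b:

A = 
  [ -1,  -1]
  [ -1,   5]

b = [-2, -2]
Row reduce the augmented matrix [A|b]:
R2 → R2 - (1)·R1
REF = 
  [ -1,  -1,  -2]
  [  0,   6,   0]

Back-substitution:
x₂ = 0 / 6 = 0
x₁ = (-2 - (-1)(0)) / (-1) = 2

x = [2, 0]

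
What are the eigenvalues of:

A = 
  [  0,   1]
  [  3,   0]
λ = √3, -√3  (≈ 1.732, -1.732)

tr(A) = 0, det(A) = -3
Characteristic polynomial: λ² - tr(A)λ + det(A) = λ² - 3
λ² - 3 = 0  ⇒  λ = (0 ± √((0)² - 4·(-3)))/2 = (0 ± √(12))/2
  = √3,  -√3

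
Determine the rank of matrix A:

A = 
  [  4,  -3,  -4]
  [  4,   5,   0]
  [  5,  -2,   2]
rank(A) = 3

Row reduce:
R2 → R2 - (1)·R1
R3 → R3 - (5/4)·R1
R3 → R3 - (7/32)·R2
REF = 
  [   4,   -3,   -4]
  [   0,    8,    4]
  [   0,    0, 49/8]
Pivot columns: 1, 2, 3 → 3 pivots.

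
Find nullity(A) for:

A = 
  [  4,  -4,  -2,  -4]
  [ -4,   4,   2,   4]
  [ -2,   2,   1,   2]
nullity(A) = 3

Row reduce:
R2 → R2 + (1)·R1
R3 → R3 + (1/2)·R1
REF = 
  [  4,  -4,  -2,  -4]
  [  0,   0,   0,   0]
  [  0,   0,   0,   0]
Pivot columns: 1 → 1 pivot.
rank(A) = 1, so nullity(A) = 4 - 1 = 3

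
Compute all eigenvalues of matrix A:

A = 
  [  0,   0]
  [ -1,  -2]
tr(A) = -2, det(A) = 0
Characteristic polynomial: λ² - tr(A)λ + det(A) = λ² + 2λ
λ² + 2λ = λ(λ + 2)

λ = 0, -2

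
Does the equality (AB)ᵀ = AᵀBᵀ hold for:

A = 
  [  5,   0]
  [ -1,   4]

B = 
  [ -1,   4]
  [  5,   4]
No

(AB)ᵀ = 
  [ -5,  21]
  [ 20,  12]

AᵀBᵀ = 
  [ -9,  21]
  [ 16,  16]

The two matrices differ, so (AB)ᵀ ≠ AᵀBᵀ in general. The correct identity is (AB)ᵀ = BᵀAᵀ.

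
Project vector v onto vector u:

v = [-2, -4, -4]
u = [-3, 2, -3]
proj_u(v) = [-15/11, 10/11, -15/11]

v·u = (-2)(-3) + (-4)(2) + (-4)(-3) = 10
u·u = (-3)² + (2)² + (-3)² = 22
proj_u(v) = (v·u / u·u) × u = (10/22) × u = (5/11) × u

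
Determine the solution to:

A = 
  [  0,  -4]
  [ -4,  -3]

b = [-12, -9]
Row reduce the augmented matrix [A|b]:
Swap R1 ↔ R2
REF = 
  [ -4,  -3,  -9]
  [  0,  -4, -12]

Back-substitution:
x₂ = (-12) / (-4) = 3
x₁ = (-9 - (-3)(3)) / (-4) = 0

x = [0, 3]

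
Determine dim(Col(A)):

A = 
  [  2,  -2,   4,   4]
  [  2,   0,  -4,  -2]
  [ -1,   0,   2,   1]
Row reduce:
R2 → R2 - (1)·R1
R3 → R3 + (1/2)·R1
R3 → R3 + (1/2)·R2
REF = 
  [  2,  -2,   4,   4]
  [  0,   2,  -8,  -6]
  [  0,   0,   0,   0]
Pivot columns: 1, 2 → 2 pivots.
dim(Col(A)) = number of pivot columns = 2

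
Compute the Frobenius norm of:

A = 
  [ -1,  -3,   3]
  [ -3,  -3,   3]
||A||_F = 6.782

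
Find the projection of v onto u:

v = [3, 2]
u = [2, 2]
proj_u(v) = [5/2, 5/2]

v·u = (3)(2) + (2)(2) = 10
u·u = (2)² + (2)² = 8
proj_u(v) = (v·u / u·u) × u = (10/8) × u = (5/4) × u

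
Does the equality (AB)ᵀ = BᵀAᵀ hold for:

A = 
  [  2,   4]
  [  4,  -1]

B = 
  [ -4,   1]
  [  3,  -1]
Yes

(AB)ᵀ = 
  [  4, -19]
  [ -2,   5]

BᵀAᵀ = 
  [  4, -19]
  [ -2,   5]

Both sides are equal — this is the standard identity (AB)ᵀ = BᵀAᵀ, which holds for all A, B.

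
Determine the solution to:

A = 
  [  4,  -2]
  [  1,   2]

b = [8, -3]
x = [1, -2]

Row reduce the augmented matrix [A|b]:
R2 → R2 - (1/4)·R1
REF = 
  [  4,  -2,   8]
  [  0, 5/2,  -5]

Back-substitution:
x₂ = (-5) / (5/2) = -2
x₁ = (8 - (-2)(-2)) / 4 = 1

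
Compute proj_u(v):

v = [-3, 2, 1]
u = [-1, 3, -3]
v·u = (-3)(-1) + (2)(3) + (1)(-3) = 6
u·u = (-1)² + (3)² + (-3)² = 19
proj_u(v) = (v·u / u·u) × u = (6/19) × u

proj_u(v) = [-6/19, 18/19, -18/19]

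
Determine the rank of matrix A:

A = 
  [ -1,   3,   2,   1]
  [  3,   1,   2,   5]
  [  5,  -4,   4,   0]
rank(A) = 3

Row reduce:
R2 → R2 + (3)·R1
R3 → R3 + (5)·R1
R3 → R3 - (11/10)·R2
REF = 
  [   -1,     3,     2,     1]
  [    0,    10,     8,     8]
  [    0,     0,  26/5, -19/5]
Pivot columns: 1, 2, 3 → 3 pivots.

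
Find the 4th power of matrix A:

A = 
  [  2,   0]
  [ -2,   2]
A² = A·A:
A²[1,1] = (2)(2) + (0)(-2) = 4
A²[1,2] = (2)(0) + (0)(2) = 0
A²[2,1] = (-2)(2) + (2)(-2) = -8
A²[2,2] = (-2)(0) + (2)(2) = 4
A² = 
  [  4,   0]
  [ -8,   4]

A^3 = A^2·A:
A^3[1,1] = (4)(2) + (0)(-2) = 8
A^3[1,2] = (4)(0) + (0)(2) = 0
A^3[2,1] = (-8)(2) + (4)(-2) = -24
A^3[2,2] = (-8)(0) + (4)(2) = 8
A^3 = 
  [  8,   0]
  [-24,   8]

A^4 = A^3·A:
A^4[1,1] = (8)(2) + (0)(-2) = 16
A^4[1,2] = (8)(0) + (0)(2) = 0
A^4[2,1] = (-24)(2) + (8)(-2) = -64
A^4[2,2] = (-24)(0) + (8)(2) = 16
A^4 = 
  [ 16,   0]
  [-64,  16]

Therefore
A^4 = 
  [ 16,   0]
  [-64,  16]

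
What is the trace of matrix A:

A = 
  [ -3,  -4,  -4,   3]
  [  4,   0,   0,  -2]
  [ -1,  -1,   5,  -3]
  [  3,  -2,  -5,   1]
3

tr(A) = -3 + 0 + 5 + 1 = 3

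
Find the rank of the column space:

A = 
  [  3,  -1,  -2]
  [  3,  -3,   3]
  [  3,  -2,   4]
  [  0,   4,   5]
dim(Col(A)) = 3

Row reduce:
R2 → R2 - (1)·R1
R3 → R3 - (1)·R1
R3 → R3 - (1/2)·R2
R4 → R4 + (2)·R2
R4 → R4 - (30/7)·R3
REF = 
  [  3,  -1,  -2]
  [  0,  -2,   5]
  [  0,   0, 7/2]
  [  0,   0,   0]
Pivot columns: 1, 2, 3 → 3 pivots.
dim(Col(A)) = number of pivot columns = 3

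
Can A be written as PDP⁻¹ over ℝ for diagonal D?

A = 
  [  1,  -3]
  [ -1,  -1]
Yes

tr(A) = 0, det(A) = -4
Characteristic polynomial: λ² - tr(A)λ + det(A) = λ² - 4
λ² - 4 = (λ + 2)(λ - 2)
Eigenvalues: 2, -2
λ=-2: alg. mult. = 1, geom. mult. = 2 - rank(A - (-2)I) = 2 - 1 = 1
λ=2: alg. mult. = 1, geom. mult. = 2 - rank(A - (2)I) = 2 - 1 = 1
Sum of geometric multiplicities equals n, so A has n independent eigenvectors.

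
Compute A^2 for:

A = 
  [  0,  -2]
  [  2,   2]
A² = A·A:
A²[1,1] = (0)(0) + (-2)(2) = -4
A²[1,2] = (0)(-2) + (-2)(2) = -4
A²[2,1] = (2)(0) + (2)(2) = 4
A²[2,2] = (2)(-2) + (2)(2) = 0
A² = 
  [ -4,  -4]
  [  4,   0]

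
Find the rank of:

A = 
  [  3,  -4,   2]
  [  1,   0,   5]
rank(A) = 2

Row reduce:
R2 → R2 - (1/3)·R1
REF = 
  [   3,   -4,    2]
  [   0,  4/3, 13/3]
Pivot columns: 1, 2 → 2 pivots.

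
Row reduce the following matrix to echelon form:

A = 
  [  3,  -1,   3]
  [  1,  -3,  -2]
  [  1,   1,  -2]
Row operations:
R2 → R2 - (1/3)·R1
R3 → R3 - (1/3)·R1
R3 → R3 + (1/2)·R2

Resulting echelon form:
REF = 
  [   3,   -1,    3]
  [   0, -8/3,   -3]
  [   0,    0, -9/2]

Rank = 3 (number of non-zero pivot rows).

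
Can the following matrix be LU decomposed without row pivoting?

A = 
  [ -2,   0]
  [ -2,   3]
Yes.
A[1,1] = -2 ≠ 0, so Gaussian elimination proceeds without a row swap: multiplier ℓ₂₁ = (-2)/(-2) = 1, and U[2,2] = 3 - (1)(0) = 3.
L = 
  [  1,   0]
  [  1,   1]
U = 
  [ -2,   0]
  [  0,   3]
Check row 2 of LU: [(1)(-2), (1)(0) + 3] = [-2, 3] = row 2 of A ✓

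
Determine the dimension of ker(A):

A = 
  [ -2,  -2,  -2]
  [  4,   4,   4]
nullity(A) = 2

Row reduce:
R2 → R2 + (2)·R1
REF = 
  [ -2,  -2,  -2]
  [  0,   0,   0]
Pivot columns: 1 → 1 pivot.
rank(A) = 1, so nullity(A) = 3 - 1 = 2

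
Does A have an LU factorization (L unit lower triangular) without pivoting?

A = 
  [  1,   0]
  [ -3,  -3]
Yes.
A[1,1] = 1 ≠ 0, so Gaussian elimination proceeds without a row swap: multiplier ℓ₂₁ = (-3)/(1) = -3, and U[2,2] = -3 - (-3)(0) = -3.
L = 
  [  1,   0]
  [ -3,   1]
U = 
  [  1,   0]
  [  0,  -3]
Check row 2 of LU: [(-3)(1), (-3)(0) + (-3)] = [-3, -3] = row 2 of A ✓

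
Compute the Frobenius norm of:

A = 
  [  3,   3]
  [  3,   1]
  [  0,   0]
||A||_F = 5.292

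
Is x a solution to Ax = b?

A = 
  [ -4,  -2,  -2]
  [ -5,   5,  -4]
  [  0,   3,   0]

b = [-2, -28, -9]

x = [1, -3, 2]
Yes

Ax = [-2, -28, -9] = b ✓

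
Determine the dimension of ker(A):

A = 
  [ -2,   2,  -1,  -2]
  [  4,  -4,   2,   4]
nullity(A) = 3

Row reduce:
R2 → R2 + (2)·R1
REF = 
  [ -2,   2,  -1,  -2]
  [  0,   0,   0,   0]
Pivot columns: 1 → 1 pivot.
rank(A) = 1, so nullity(A) = 4 - 1 = 3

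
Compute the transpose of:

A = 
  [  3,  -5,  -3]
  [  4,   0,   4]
Aᵀ = 
  [  3,   4]
  [ -5,   0]
  [ -3,   4]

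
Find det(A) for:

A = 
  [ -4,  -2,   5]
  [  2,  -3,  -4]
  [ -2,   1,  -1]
-68

Cofactor expansion along row 1:
det(A) = (-4)·((-3)(-1) - (-4)(1)) - (-2)·((2)(-1) - (-4)(-2)) + (5)·((2)(1) - (-3)(-2))
  = (-4)(7) - (-2)(-10) + (5)(-4)
  = -68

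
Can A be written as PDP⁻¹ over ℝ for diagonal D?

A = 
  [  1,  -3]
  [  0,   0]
Yes

tr(A) = 1, det(A) = 0
Characteristic polynomial: λ² - tr(A)λ + det(A) = λ² - λ
λ² - λ = λ(λ - 1)
Eigenvalues: 1, 0
λ=0: alg. mult. = 1, geom. mult. = 2 - rank(A - (0)I) = 2 - 1 = 1
λ=1: alg. mult. = 1, geom. mult. = 2 - rank(A - (1)I) = 2 - 1 = 1
Sum of geometric multiplicities equals n, so A has n independent eigenvectors.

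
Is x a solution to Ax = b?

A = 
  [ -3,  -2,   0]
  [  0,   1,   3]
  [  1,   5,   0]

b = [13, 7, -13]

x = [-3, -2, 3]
Yes

Ax = [13, 7, -13] = b ✓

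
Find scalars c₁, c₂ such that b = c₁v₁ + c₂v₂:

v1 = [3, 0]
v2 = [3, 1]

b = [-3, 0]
c1 = -1, c2 = 0

b = -1·v1 + 0·v2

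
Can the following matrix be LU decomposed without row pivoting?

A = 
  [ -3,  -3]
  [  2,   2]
Yes.
A[1,1] = -3 ≠ 0, so Gaussian elimination proceeds without a row swap: multiplier ℓ₂₁ = (2)/(-3) = -2/3, and U[2,2] = 2 - (-2/3)(-3) = 0.
L = 
  [   1,    0]
  [-2/3,    1]
U = 
  [ -3,  -3]
  [  0,   0]
Check row 2 of LU: [(-2/3)(-3), (-2/3)(-3) + 0] = [2, 2] = row 2 of A ✓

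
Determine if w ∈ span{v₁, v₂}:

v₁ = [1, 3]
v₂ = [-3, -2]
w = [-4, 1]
Yes

Form the augmented matrix and row-reduce:
[v₁|v₂|w] = 
  [  1,  -3,  -4]
  [  3,  -2,   1]
R2 → R2 - (3)·R1
REF = 
  [  1,  -3,  -4]
  [  0,   7,  13]

No row of the form [0 0 | nonzero], so the system is consistent. Back-substitution gives c₁ = 11/7, c₂ = 13/7: w = (11/7)·v₁ + (13/7)·v₂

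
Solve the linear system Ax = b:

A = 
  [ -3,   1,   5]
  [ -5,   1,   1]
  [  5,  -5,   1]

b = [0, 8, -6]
Row reduce the augmented matrix [A|b]:
R2 → R2 - (5/3)·R1
R3 → R3 + (5/3)·R1
R3 → R3 - (5)·R2
REF = 
  [   -3,     1,     5,     0]
  [    0,  -2/3, -22/3,     8]
  [    0,     0,    46,   -46]

Back-substitution:
x₃ = (-46) / 46 = -1
x₂ = (8 - (-22/3)(-1)) / (-2/3) = -1
x₁ = (0 - (1)(-1) - (5)(-1)) / (-3) = -2

x = [-2, -1, -1]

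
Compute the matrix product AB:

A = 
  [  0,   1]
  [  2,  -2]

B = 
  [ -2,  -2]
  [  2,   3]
AB = 
  [  2,   3]
  [ -8, -10]

A is 2×2 and B is 2×2, so AB is 2×2. Each entry is (row of A)·(column of B):
AB[1,1] = (0)(-2) + (1)(2) = 2
AB[1,2] = (0)(-2) + (1)(3) = 3
AB[2,1] = (2)(-2) + (-2)(2) = -8
AB[2,2] = (2)(-2) + (-2)(3) = -10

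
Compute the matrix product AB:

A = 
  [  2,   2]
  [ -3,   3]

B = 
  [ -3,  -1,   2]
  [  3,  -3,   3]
A is 2×2 and B is 2×3, so AB is 2×3. Each entry is (row of A)·(column of B):
AB[1,1] = (2)(-3) + (2)(3) = 0
AB[1,2] = (2)(-1) + (2)(-3) = -8
AB[1,3] = (2)(2) + (2)(3) = 10
AB[2,1] = (-3)(-3) + (3)(3) = 18
AB[2,2] = (-3)(-1) + (3)(-3) = -6
AB[2,3] = (-3)(2) + (3)(3) = 3

AB = 
  [  0,  -8,  10]
  [ 18,  -6,   3]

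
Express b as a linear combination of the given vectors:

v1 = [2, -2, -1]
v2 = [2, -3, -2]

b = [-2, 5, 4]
c1 = 2, c2 = -3

b = 2·v1 + -3·v2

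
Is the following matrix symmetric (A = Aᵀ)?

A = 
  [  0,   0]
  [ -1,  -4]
No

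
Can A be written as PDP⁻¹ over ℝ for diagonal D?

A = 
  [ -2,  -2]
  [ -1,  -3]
Yes

tr(A) = -5, det(A) = 4
Characteristic polynomial: λ² - tr(A)λ + det(A) = λ² + 5λ + 4
λ² + 5λ + 4 = (λ + 4)(λ + 1)
Eigenvalues: -1, -4
λ=-4: alg. mult. = 1, geom. mult. = 2 - rank(A - (-4)I) = 2 - 1 = 1
λ=-1: alg. mult. = 1, geom. mult. = 2 - rank(A - (-1)I) = 2 - 1 = 1
Sum of geometric multiplicities equals n, so A has n independent eigenvectors.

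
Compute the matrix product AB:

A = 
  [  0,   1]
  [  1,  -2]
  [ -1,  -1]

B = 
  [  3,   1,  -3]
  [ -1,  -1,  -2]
AB = 
  [ -1,  -1,  -2]
  [  5,   3,   1]
  [ -2,   0,   5]

A is 3×2 and B is 2×3, so AB is 3×3. Each entry is (row of A)·(column of B):
AB[1,1] = (0)(3) + (1)(-1) = -1
AB[1,2] = (0)(1) + (1)(-1) = -1
AB[1,3] = (0)(-3) + (1)(-2) = -2
AB[2,1] = (1)(3) + (-2)(-1) = 5
AB[2,2] = (1)(1) + (-2)(-1) = 3
AB[2,3] = (1)(-3) + (-2)(-2) = 1
AB[3,1] = (-1)(3) + (-1)(-1) = -2
AB[3,2] = (-1)(1) + (-1)(-1) = 0
AB[3,3] = (-1)(-3) + (-1)(-2) = 5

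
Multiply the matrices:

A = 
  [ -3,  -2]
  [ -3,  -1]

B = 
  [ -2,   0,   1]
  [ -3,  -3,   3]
A is 2×2 and B is 2×3, so AB is 2×3. Each entry is (row of A)·(column of B):
AB[1,1] = (-3)(-2) + (-2)(-3) = 12
AB[1,2] = (-3)(0) + (-2)(-3) = 6
AB[1,3] = (-3)(1) + (-2)(3) = -9
AB[2,1] = (-3)(-2) + (-1)(-3) = 9
AB[2,2] = (-3)(0) + (-1)(-3) = 3
AB[2,3] = (-3)(1) + (-1)(3) = -6

AB = 
  [ 12,   6,  -9]
  [  9,   3,  -6]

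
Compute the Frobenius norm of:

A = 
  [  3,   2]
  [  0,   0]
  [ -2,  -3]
||A||_F = 5.099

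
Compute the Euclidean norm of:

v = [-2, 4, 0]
4.472

||v||₂ = √((-2)² + (4)² + (0)²) = √20 = 4.472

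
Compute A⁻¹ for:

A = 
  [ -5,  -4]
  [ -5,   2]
det(A) = (-5)(2) - (-4)(-5) = -30
For a 2×2 matrix, A⁻¹ = (1/det(A)) · [[d, -b], [-c, a]]
    = (-1/30) · [[2, 4], [5, -5]]

A⁻¹ = 
  [-1/15, -2/15]
  [ -1/6,   1/6]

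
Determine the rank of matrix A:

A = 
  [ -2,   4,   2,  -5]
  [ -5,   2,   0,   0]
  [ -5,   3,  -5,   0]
Row reduce:
R2 → R2 - (5/2)·R1
R3 → R3 - (5/2)·R1
R3 → R3 - (7/8)·R2
REF = 
  [   -2,     4,     2,    -5]
  [    0,    -8,    -5,  25/2]
  [    0,     0, -45/8, 25/16]
Pivot columns: 1, 2, 3 → 3 pivots.

rank(A) = 3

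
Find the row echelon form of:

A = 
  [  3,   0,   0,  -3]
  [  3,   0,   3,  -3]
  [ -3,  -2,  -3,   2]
Row operations:
R2 → R2 - (1)·R1
R3 → R3 + (1)·R1
Swap R2 ↔ R3

Resulting echelon form:
REF = 
  [  3,   0,   0,  -3]
  [  0,  -2,  -3,  -1]
  [  0,   0,   3,   0]

Rank = 3 (number of non-zero pivot rows).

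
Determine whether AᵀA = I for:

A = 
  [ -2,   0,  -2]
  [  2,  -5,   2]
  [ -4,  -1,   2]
No

AᵀA = 
  [ 24,  -6,   0]
  [ -6,  26, -12]
  [  0, -12,  12]
≠ I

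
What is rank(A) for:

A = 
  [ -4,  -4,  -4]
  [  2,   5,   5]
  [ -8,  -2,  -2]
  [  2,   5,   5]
rank(A) = 2

Row reduce:
R2 → R2 + (1/2)·R1
R3 → R3 - (2)·R1
R4 → R4 + (1/2)·R1
R3 → R3 - (2)·R2
R4 → R4 - (1)·R2
REF = 
  [ -4,  -4,  -4]
  [  0,   3,   3]
  [  0,   0,   0]
  [  0,   0,   0]
Pivot columns: 1, 2 → 2 pivots.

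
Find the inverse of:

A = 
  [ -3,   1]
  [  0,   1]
det(A) = (-3)(1) - (1)(0) = -3
For a 2×2 matrix, A⁻¹ = (1/det(A)) · [[d, -b], [-c, a]]
    = (-1/3) · [[1, -1], [0, -3]]

A⁻¹ = 
  [-1/3,  1/3]
  [   0,    1]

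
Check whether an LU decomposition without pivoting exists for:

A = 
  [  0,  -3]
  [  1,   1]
No.
A[1,1] = 0 but A[2,1] = 1 ≠ 0. Any LU with L unit lower triangular has (LU)[1,1] = U[1,1] and (LU)[2,1] = L[2,1]·U[1,1]; matching A forces U[1,1] = 0, which then forces (LU)[2,1] = 0 ≠ 1. A row swap (pivoting) is required.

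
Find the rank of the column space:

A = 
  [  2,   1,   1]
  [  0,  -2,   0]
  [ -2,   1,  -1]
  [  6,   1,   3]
dim(Col(A)) = 2

Row reduce:
R3 → R3 + (1)·R1
R4 → R4 - (3)·R1
R3 → R3 + (1)·R2
R4 → R4 - (1)·R2
REF = 
  [  2,   1,   1]
  [  0,  -2,   0]
  [  0,   0,   0]
  [  0,   0,   0]
Pivot columns: 1, 2 → 2 pivots.
dim(Col(A)) = number of pivot columns = 2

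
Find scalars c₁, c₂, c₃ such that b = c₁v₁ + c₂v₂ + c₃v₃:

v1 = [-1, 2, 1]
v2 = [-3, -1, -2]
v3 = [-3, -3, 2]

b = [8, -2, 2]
c1 = -2, c2 = -2, c3 = 0

b = -2·v1 + -2·v2 + 0·v3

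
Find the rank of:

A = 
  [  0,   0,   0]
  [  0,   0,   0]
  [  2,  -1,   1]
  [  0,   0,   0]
rank(A) = 1

Row reduce:
Swap R1 ↔ R3
REF = 
  [  2,  -1,   1]
  [  0,   0,   0]
  [  0,   0,   0]
  [  0,   0,   0]
Pivot columns: 1 → 1 pivot.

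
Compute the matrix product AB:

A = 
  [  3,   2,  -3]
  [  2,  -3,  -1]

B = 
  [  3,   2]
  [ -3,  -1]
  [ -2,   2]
A is 2×3 and B is 3×2, so AB is 2×2. Each entry is (row of A)·(column of B):
AB[1,1] = (3)(3) + (2)(-3) + (-3)(-2) = 9
AB[1,2] = (3)(2) + (2)(-1) + (-3)(2) = -2
AB[2,1] = (2)(3) + (-3)(-3) + (-1)(-2) = 17
AB[2,2] = (2)(2) + (-3)(-1) + (-1)(2) = 5

AB = 
  [  9,  -2]
  [ 17,   5]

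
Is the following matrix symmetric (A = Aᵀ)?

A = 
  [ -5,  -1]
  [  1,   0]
No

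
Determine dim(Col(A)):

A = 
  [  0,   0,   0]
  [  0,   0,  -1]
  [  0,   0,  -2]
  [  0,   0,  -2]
Row reduce:
Swap R1 ↔ R2
R3 → R3 - (2)·R1
R4 → R4 - (2)·R1
REF = 
  [  0,   0,  -1]
  [  0,   0,   0]
  [  0,   0,   0]
  [  0,   0,   0]
Pivot columns: 3 → 1 pivot.
dim(Col(A)) = number of pivot columns = 1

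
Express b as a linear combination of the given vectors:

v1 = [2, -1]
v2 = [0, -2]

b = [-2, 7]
c1 = -1, c2 = -3

b = -1·v1 + -3·v2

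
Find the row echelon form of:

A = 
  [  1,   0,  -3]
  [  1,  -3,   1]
Row operations:
R2 → R2 - (1)·R1

Resulting echelon form:
REF = 
  [  1,   0,  -3]
  [  0,  -3,   4]

Rank = 2 (number of non-zero pivot rows).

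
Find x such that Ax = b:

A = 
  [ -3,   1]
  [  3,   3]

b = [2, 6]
x = [0, 2]

Row reduce the augmented matrix [A|b]:
R2 → R2 + (1)·R1
REF = 
  [ -3,   1,   2]
  [  0,   4,   8]

Back-substitution:
x₂ = 8 / 4 = 2
x₁ = (2 - (1)(2)) / (-3) = 0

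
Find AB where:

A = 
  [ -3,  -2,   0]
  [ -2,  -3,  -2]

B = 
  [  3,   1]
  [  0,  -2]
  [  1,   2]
A is 2×3 and B is 3×2, so AB is 2×2. Each entry is (row of A)·(column of B):
AB[1,1] = (-3)(3) + (-2)(0) + (0)(1) = -9
AB[1,2] = (-3)(1) + (-2)(-2) + (0)(2) = 1
AB[2,1] = (-2)(3) + (-3)(0) + (-2)(1) = -8
AB[2,2] = (-2)(1) + (-3)(-2) + (-2)(2) = 0

AB = 
  [ -9,   1]
  [ -8,   0]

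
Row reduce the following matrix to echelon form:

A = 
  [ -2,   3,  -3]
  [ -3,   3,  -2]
Row operations:
R2 → R2 - (3/2)·R1

Resulting echelon form:
REF = 
  [  -2,    3,   -3]
  [   0, -3/2,  5/2]

Rank = 2 (number of non-zero pivot rows).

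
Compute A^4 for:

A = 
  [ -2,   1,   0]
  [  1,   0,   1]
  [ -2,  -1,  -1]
A² = A·A:
A²[1,1] = (-2)(-2) + (1)(1) + (0)(-2) = 5
A²[1,2] = (-2)(1) + (1)(0) + (0)(-1) = -2
A²[1,3] = (-2)(0) + (1)(1) + (0)(-1) = 1
A²[2,1] = (1)(-2) + (0)(1) + (1)(-2) = -4
A²[2,2] = (1)(1) + (0)(0) + (1)(-1) = 0
A²[2,3] = (1)(0) + (0)(1) + (1)(-1) = -1
A²[3,1] = (-2)(-2) + (-1)(1) + (-1)(-2) = 5
A²[3,2] = (-2)(1) + (-1)(0) + (-1)(-1) = -1
A²[3,3] = (-2)(0) + (-1)(1) + (-1)(-1) = 0
A² = 
  [  5,  -2,   1]
  [ -4,   0,  -1]
  [  5,  -1,   0]

A^3 = A^2·A:
A^3[1,1] = (5)(-2) + (-2)(1) + (1)(-2) = -14
A^3[1,2] = (5)(1) + (-2)(0) + (1)(-1) = 4
A^3[1,3] = (5)(0) + (-2)(1) + (1)(-1) = -3
A^3[2,1] = (-4)(-2) + (0)(1) + (-1)(-2) = 10
A^3[2,2] = (-4)(1) + (0)(0) + (-1)(-1) = -3
A^3[2,3] = (-4)(0) + (0)(1) + (-1)(-1) = 1
A^3[3,1] = (5)(-2) + (-1)(1) + (0)(-2) = -11
A^3[3,2] = (5)(1) + (-1)(0) + (0)(-1) = 5
A^3[3,3] = (5)(0) + (-1)(1) + (0)(-1) = -1
A^3 = 
  [-14,   4,  -3]
  [ 10,  -3,   1]
  [-11,   5,  -1]

A^4 = A^3·A:
A^4[1,1] = (-14)(-2) + (4)(1) + (-3)(-2) = 38
A^4[1,2] = (-14)(1) + (4)(0) + (-3)(-1) = -11
A^4[1,3] = (-14)(0) + (4)(1) + (-3)(-1) = 7
A^4[2,1] = (10)(-2) + (-3)(1) + (1)(-2) = -25
A^4[2,2] = (10)(1) + (-3)(0) + (1)(-1) = 9
A^4[2,3] = (10)(0) + (-3)(1) + (1)(-1) = -4
A^4[3,1] = (-11)(-2) + (5)(1) + (-1)(-2) = 29
A^4[3,2] = (-11)(1) + (5)(0) + (-1)(-1) = -10
A^4[3,3] = (-11)(0) + (5)(1) + (-1)(-1) = 6
A^4 = 
  [ 38, -11,   7]
  [-25,   9,  -4]
  [ 29, -10,   6]

Therefore
A^4 = 
  [ 38, -11,   7]
  [-25,   9,  -4]
  [ 29, -10,   6]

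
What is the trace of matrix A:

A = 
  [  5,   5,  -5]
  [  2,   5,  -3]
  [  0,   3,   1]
11

tr(A) = 5 + 5 + 1 = 11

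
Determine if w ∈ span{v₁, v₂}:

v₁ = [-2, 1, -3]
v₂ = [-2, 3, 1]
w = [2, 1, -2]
No

Form the augmented matrix and row-reduce:
[v₁|v₂|w] = 
  [ -2,  -2,   2]
  [  1,   3,   1]
  [ -3,   1,  -2]
R2 → R2 + (1/2)·R1
R3 → R3 - (3/2)·R1
R3 → R3 - (2)·R2
REF = 
  [ -2,  -2,   2]
  [  0,   2,   2]
  [  0,   0,  -9]

Row 3 reads [0 0 | -9], i.e. 0 = -9, so the system is inconsistent and w ∉ span{v₁, v₂}.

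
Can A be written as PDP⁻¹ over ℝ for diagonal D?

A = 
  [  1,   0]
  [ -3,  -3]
Yes

tr(A) = -2, det(A) = -3
Characteristic polynomial: λ² - tr(A)λ + det(A) = λ² + 2λ - 3
λ² + 2λ - 3 = (λ + 3)(λ - 1)
Eigenvalues: 1, -3
λ=-3: alg. mult. = 1, geom. mult. = 2 - rank(A - (-3)I) = 2 - 1 = 1
λ=1: alg. mult. = 1, geom. mult. = 2 - rank(A - (1)I) = 2 - 1 = 1
Sum of geometric multiplicities equals n, so A has n independent eigenvectors.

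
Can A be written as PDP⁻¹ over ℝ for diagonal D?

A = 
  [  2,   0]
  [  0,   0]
Yes

tr(A) = 2, det(A) = 0
Characteristic polynomial: λ² - tr(A)λ + det(A) = λ² - 2λ
λ² - 2λ = λ(λ - 2)
Eigenvalues: 2, 0
λ=0: alg. mult. = 1, geom. mult. = 2 - rank(A - (0)I) = 2 - 1 = 1
λ=2: alg. mult. = 1, geom. mult. = 2 - rank(A - (2)I) = 2 - 1 = 1
Sum of geometric multiplicities equals n, so A has n independent eigenvectors.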